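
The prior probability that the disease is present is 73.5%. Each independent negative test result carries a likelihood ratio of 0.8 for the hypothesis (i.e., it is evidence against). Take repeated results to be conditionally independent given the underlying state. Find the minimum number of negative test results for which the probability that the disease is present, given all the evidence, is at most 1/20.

18

Prior odds: 0.735 ÷ 0.265 = 147/53.
Likelihood ratio per negative test result = 0.8.
Target odds: 0.05 ÷ 0.95 = 1/19.
Require 0.8ⁿ ≤ 1/19 ÷ (147/53) = 53/2793.
0.8¹⁷ ≈0.022518 is still above 53/2793 but 0.8¹⁸ ≈0.0180144 is at or below it, so n = 18.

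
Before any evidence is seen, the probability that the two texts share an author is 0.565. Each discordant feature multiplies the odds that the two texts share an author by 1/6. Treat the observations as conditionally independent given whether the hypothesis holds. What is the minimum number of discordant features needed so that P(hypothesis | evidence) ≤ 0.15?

Prior odds = 0.565/0.435 = 113/87.
Likelihood ratio per discordant feature = 1/6.
Target odds: 0.15 ÷ 0.85 = 3/17.
Need (113/87) × (1/6)ⁿ ≤ 3/17, i.e. (1/6)ⁿ ≤ 261/1921.
(1/6)¹ = 1/6 is still above 261/1921 but (1/6)² = 1/36 is at or below it, so n = 2.

2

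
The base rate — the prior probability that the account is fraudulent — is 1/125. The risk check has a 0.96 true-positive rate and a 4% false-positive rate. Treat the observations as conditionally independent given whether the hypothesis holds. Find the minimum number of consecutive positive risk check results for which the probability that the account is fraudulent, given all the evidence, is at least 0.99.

3

Prior odds: 0.008 ÷ 0.992 = 1/124.
Likelihood ratio of a positive result = 0.96/0.04 = 24.
Target posterior odds = 0.99/0.01 = 99.
Require 24ⁿ ≥ 99 ÷ (1/124) = 12276.
24² = 576 falls short of 12276 but 24³ = 13824 reaches it, so n = 3.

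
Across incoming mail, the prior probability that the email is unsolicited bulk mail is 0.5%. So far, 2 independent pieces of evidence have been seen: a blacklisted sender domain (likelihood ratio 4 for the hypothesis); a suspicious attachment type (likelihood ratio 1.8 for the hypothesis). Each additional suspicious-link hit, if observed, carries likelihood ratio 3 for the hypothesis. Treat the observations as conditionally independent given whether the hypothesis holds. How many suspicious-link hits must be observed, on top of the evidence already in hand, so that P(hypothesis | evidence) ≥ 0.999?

Prior odds = 0.005/0.995 = 1/199.
Combined Bayes factor of the evidence already in hand = 4 × 1.8 = 7.2.
Odds after that evidence = (1/199) × 7.2 = 36/995.
Target odds = 0.999/0.001 = 999.
Need 3ⁿ ≥ 999 ÷ (36/995) = 27611.25.
3⁹ = 19683 falls short of 27611.25 but 3¹⁰ = 59049 reaches it, so n = 10.

10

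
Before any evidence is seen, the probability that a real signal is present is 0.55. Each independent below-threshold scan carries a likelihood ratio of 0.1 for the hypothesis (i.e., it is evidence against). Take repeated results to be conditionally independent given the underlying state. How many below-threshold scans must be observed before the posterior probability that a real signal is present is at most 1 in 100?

Prior odds: 0.55 ÷ 0.45 = 11/9.
Likelihood ratio per below-threshold scan = 0.1.
Target odds: 0.01 ÷ 0.99 = 1/99.
Need (11/9) × 0.1ⁿ ≤ 1/99, i.e. 0.1ⁿ ≤ 1/121.
0.1² = 0.01 is still above 1/121 but 0.1³ = 0.001 is at or below it, so n = 3.

3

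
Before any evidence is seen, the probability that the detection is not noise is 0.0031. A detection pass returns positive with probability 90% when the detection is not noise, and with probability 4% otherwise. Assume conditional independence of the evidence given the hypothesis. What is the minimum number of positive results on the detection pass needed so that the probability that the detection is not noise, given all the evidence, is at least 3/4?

Prior odds: 0.0031 ÷ 0.9969 = 31/9969.
Likelihood ratio of a positive result = 0.9/0.04 = 22.5.
Target posterior odds = 0.75/0.25 = 3.
Need (31/9969) × 22.5ⁿ ≥ 3, i.e. 22.5ⁿ ≥ 29907/31.
22.5² = 506.25 falls short of 29907/31 but 22.5³ = 11390.625 reaches it, so n = 3.

3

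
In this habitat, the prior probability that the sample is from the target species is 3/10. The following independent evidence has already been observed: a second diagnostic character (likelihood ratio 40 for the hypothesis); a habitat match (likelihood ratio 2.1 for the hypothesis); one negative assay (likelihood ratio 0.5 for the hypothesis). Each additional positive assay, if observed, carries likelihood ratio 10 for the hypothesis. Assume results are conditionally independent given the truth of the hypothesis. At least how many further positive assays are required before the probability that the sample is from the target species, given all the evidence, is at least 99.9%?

Prior odds = 0.3/0.7 = 3/7.
Combined Bayes factor of the evidence already in hand = 40 × 2.1 × 0.5 = 42.
Odds after that evidence = (3/7) × 42 = 18.
Target odds = 0.999/0.001 = 999.
Need 10ⁿ ≥ 999 ÷ 18 = 55.5.
10¹ = 10 falls short of 55.5 but 10² = 100 reaches it, so n = 2.

2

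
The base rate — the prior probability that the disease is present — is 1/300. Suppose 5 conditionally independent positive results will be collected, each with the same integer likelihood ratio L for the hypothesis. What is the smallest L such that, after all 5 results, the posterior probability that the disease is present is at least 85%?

5

Prior odds = (1/300)/(299/300) = 1/299.
Target odds = 0.85/0.15 = 17/3.
Need L⁵ ≥ 17/3 ÷ (1/299) = 5083/3.
4⁵ = 1024 < 5083/3 ≤ 3125 = 5⁵, so L = 5.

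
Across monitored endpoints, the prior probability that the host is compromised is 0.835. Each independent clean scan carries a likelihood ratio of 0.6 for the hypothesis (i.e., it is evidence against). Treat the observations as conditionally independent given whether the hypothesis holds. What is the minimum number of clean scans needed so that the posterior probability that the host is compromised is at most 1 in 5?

6

Prior odds = 0.835/0.165 = 167/33.
Likelihood ratio per clean scan = 0.6.
Target posterior odds = 0.2/0.8 = 0.25.
Need (167/33) × 0.6ⁿ ≤ 0.25, i.e. 0.6ⁿ ≤ 33/668.
0.6⁵ = 0.07776 is still above 33/668 but 0.6⁶ = 729/15625 is at or below it, so n = 6.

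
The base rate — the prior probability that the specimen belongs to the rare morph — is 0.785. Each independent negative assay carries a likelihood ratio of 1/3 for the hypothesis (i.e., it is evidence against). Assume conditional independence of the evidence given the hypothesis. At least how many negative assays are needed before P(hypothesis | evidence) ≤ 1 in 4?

Prior odds: 0.785 ÷ 0.215 = 157/43.
Likelihood ratio per negative assay = 1/3.
Target posterior odds = 0.25/0.75 = 1/3.
Need (157/43) × (1/3)ⁿ ≤ 1/3, i.e. (1/3)ⁿ ≤ 43/471.
(1/3)² = 1/9 is still above 43/471 but (1/3)³ = 1/27 is at or below it, so n = 3.

3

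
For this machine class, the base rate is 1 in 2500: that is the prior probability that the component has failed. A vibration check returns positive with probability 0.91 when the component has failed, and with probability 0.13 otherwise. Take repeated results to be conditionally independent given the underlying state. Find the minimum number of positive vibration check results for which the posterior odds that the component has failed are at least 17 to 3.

Prior odds = 0.0004/0.9996 = 1/2499.
Likelihood ratio of a positive result = 0.91/0.13 = 7.
Target odds = 17/3.
Require 7ⁿ ≥ 17/3 ÷ (1/2499) = 14161.
7⁴ = 2401 falls short of 14161 but 7⁵ = 16807 reaches it, so n = 5.

5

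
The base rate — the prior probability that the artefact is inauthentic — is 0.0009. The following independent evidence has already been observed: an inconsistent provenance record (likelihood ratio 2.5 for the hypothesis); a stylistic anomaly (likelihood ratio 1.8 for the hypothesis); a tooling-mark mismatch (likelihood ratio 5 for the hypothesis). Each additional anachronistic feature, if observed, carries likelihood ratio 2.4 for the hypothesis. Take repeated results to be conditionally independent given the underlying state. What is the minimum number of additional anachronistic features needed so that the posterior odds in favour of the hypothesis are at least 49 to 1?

Prior odds = 0.0009/0.9991 = 9/9991.
Combined Bayes factor of the evidence already in hand = 2.5 × 1.8 × 5 = 22.5.
Odds after that evidence = (9/9991) × 22.5 = 405/19982.
Target odds = 49.
Need 2.4ⁿ ≥ 49 ÷ (405/19982) = 979118/405.
2.4⁸ = 429981696/390625 falls short of 979118/405 but 2.4⁹ ≈2641.81 reaches it, so n = 9.

9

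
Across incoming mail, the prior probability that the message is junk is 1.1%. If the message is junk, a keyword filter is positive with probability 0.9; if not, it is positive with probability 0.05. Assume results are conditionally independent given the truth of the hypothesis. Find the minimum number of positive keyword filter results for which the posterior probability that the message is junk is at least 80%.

Prior odds: 0.011 ÷ 0.989 = 11/989.
Likelihood ratio of a positive = 0.9/0.05 = 18.
Target posterior odds = 0.8/0.2 = 4.
Need (11/989) × 18ⁿ ≥ 4, i.e. 18ⁿ ≥ 3956/11.
18² = 324 falls short of 3956/11 but 18³ = 5832 reaches it, so n = 3.

3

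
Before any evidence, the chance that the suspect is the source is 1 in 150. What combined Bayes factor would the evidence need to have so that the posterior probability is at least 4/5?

Prior odds = (1/150)/(149/150) = 1/149.
Target odds = 0.8/0.2 = 4.
Required Bayes factor = 4 ÷ (1/149) = 596.

596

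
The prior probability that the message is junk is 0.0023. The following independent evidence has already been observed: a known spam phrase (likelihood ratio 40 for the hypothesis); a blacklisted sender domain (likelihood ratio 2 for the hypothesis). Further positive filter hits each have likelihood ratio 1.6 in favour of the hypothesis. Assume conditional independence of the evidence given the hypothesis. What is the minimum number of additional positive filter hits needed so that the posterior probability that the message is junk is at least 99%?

Prior odds = 0.0023/0.9977 = 23/9977.
Combined Bayes factor of the evidence already in hand = 40 × 2 = 80.
Odds after that evidence = (23/9977) × 80 = 1840/9977.
Target odds = 0.99/0.01 = 99.
Need 1.6ⁿ ≥ 99 ÷ (1840/9977) = 987723/1840.
1.6¹³ ≈450.36 falls short of 987723/1840 but 1.6¹⁴ ≈720.576 reaches it, so n = 14.

14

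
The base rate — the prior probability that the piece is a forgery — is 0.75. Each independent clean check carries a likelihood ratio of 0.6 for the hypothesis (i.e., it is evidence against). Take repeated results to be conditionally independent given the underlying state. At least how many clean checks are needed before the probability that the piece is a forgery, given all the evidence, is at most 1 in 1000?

Prior odds = 0.75/0.25 = 3.
Likelihood ratio per clean check = 0.6.
Target posterior odds = 0.001/0.999 = 1/999.
Need 3 × 0.6ⁿ ≤ 1/999, i.e. 0.6ⁿ ≤ 1/2997.
0.6¹⁵ ≈0.000470185 is still above 1/2997 but 0.6¹⁶ ≈0.000282111 is at or below it, so n = 16.

16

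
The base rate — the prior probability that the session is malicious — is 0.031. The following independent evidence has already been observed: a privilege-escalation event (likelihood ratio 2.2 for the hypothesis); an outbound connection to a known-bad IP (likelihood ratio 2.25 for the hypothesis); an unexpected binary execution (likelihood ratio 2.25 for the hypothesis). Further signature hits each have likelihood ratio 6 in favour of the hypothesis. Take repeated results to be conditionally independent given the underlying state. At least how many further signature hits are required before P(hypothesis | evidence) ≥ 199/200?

4

Prior odds = 0.031/0.969 = 31/969.
Combined Bayes factor of the evidence already in hand = 2.2 × 2.25 × 2.25 = 11.1375.
Odds after that evidence = (31/969) × 11.1375 = 9207/25840.
Target odds = 0.995/0.005 = 199.
Need 6ⁿ ≥ 199 ÷ (9207/25840) = 5142160/9207.
6³ = 216 falls short of 5142160/9207 but 6⁴ = 1296 reaches it, so n = 4.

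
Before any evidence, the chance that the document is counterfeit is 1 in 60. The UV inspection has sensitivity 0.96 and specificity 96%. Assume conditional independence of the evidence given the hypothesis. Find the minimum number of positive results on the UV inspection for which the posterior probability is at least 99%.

3

Prior odds = (1/60)/(59/60) = 1/59.
False-positive rate = 1 − 0.96 = 0.04; likelihood ratio of a positive = 0.96/0.04 = 24.
Target odds: 0.99 ÷ 0.01 = 99.
Need (1/59) × 24ⁿ ≥ 99, i.e. 24ⁿ ≥ 5841.
24² = 576 falls short of 5841 but 24³ = 13824 reaches it, so n = 3.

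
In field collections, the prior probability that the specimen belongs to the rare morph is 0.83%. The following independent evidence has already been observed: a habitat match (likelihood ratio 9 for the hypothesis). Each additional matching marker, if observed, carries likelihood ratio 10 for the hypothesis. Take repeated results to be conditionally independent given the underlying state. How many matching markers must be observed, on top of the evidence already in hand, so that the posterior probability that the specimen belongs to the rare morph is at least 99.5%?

Prior odds = 0.0083/0.9917 = 83/9917.
Bayes factor of the evidence already in hand = 9.
Odds after that evidence = (83/9917) × 9 = 747/9917.
Target odds = 0.995/0.005 = 199.
Need 10ⁿ ≥ 199 ÷ (747/9917) = 1973483/747.
10³ = 1000 falls short of 1973483/747 but 10⁴ = 10000 reaches it, so n = 4.

4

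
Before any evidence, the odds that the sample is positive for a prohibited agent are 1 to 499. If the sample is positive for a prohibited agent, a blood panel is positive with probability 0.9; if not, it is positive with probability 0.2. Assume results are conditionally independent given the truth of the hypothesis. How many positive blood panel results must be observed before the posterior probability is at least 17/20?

Prior odds = 1/499.
Likelihood ratio of a positive = 0.9/0.2 = 4.5.
Target posterior odds = 0.85/0.15 = 17/3.
Require 4.5ⁿ ≥ 17/3 ÷ (1/499) = 8483/3.
4.5⁵ = 1845.28125 falls short of 8483/3 but 4.5⁶ = 8303.765625 reaches it, so n = 6.

6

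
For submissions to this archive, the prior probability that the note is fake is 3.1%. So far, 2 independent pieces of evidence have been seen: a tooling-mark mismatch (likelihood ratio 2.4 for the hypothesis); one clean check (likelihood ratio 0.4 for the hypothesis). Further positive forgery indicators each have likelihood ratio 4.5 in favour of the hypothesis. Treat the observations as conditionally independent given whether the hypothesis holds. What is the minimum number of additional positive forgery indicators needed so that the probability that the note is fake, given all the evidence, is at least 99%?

Prior odds = 0.031/0.969 = 31/969.
Combined Bayes factor of the evidence already in hand = 2.4 × 0.4 = 0.96.
Odds after that evidence = (31/969) × 0.96 = 248/8075.
Target odds = 0.99/0.01 = 99.
Need 4.5ⁿ ≥ 99 ÷ (248/8075) = 799425/248.
4.5⁵ = 1845.28125 falls short of 799425/248 but 4.5⁶ = 8303.765625 reaches it, so n = 6.

6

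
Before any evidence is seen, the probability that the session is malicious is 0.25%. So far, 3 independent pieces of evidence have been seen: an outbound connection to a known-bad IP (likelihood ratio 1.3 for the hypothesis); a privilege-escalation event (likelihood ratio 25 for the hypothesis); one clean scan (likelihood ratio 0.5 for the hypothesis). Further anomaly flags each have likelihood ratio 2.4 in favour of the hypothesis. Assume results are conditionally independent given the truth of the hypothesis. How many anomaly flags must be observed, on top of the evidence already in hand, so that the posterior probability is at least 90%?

7

Prior odds = 0.0025/0.9975 = 1/399.
Combined Bayes factor of the evidence already in hand = 1.3 × 25 × 0.5 = 16.25.
Odds after that evidence = (1/399) × 16.25 = 65/1596.
Target odds = 0.9/0.1 = 9.
Need 2.4ⁿ ≥ 9 ÷ (65/1596) = 14364/65.
2.4⁶ = 2985984/15625 falls short of 14364/65 but 2.4⁷ = 35831808/78125 reaches it, so n = 7.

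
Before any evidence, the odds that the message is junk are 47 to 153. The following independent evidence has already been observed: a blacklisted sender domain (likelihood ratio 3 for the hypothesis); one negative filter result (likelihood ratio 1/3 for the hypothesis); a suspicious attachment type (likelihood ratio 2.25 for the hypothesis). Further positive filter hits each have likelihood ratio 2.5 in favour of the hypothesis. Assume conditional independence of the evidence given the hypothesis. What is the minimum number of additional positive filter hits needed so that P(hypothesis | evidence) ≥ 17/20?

3

Prior odds = 47/153.
Combined Bayes factor of the evidence already in hand = 3 × (1/3) × 2.25 = 2.25.
Odds after that evidence = (47/153) × 2.25 = 47/68.
Target odds = 0.85/0.15 = 17/3.
Need 2.5ⁿ ≥ 17/3 ÷ (47/68) = 1156/141.
2.5² = 6.25 falls short of 1156/141 but 2.5³ = 15.625 reaches it, so n = 3.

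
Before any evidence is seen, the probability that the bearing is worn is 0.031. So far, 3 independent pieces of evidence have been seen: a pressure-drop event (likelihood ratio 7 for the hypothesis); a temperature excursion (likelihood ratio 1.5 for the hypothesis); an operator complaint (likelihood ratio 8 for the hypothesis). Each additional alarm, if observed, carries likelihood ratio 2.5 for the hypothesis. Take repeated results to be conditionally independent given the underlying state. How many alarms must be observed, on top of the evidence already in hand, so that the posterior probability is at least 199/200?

5

Prior odds = 0.031/0.969 = 31/969.
Combined Bayes factor of the evidence already in hand = 7 × 1.5 × 8 = 84.
Odds after that evidence = (31/969) × 84 = 868/323.
Target odds = 0.995/0.005 = 199.
Need 2.5ⁿ ≥ 199 ÷ (868/323) = 64277/868.
2.5⁴ = 39.0625 falls short of 64277/868 but 2.5⁵ = 97.65625 reaches it, so n = 5.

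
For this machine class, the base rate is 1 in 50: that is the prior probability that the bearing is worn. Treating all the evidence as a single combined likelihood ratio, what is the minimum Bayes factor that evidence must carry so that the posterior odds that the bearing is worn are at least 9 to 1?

Prior odds = 0.02/0.98 = 1/49.
Target odds = 9.
Required Bayes factor = 9 ÷ (1/49) = 441.

441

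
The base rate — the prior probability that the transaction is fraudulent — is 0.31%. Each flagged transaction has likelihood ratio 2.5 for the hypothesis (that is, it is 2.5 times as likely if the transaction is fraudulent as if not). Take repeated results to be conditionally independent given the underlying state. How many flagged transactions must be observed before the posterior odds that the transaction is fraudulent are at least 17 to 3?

9

Prior odds = 0.0031/0.9969 = 31/9969.
Likelihood ratio per flagged transaction = 2.5.
Target odds = 17/3.
Require 2.5ⁿ ≥ 17/3 ÷ (31/9969) = 56491/31.
2.5⁸ = 390625/256 falls short of 56491/31 but 2.5⁹ = 1953125/512 reaches it, so n = 9.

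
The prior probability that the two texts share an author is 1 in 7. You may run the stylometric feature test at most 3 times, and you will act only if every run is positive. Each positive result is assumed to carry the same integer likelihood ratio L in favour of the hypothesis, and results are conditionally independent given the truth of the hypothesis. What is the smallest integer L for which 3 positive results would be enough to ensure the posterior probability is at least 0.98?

Prior odds = (1/7)/(6/7) = 1/6.
Target odds = 0.98/0.02 = 49.
Need L³ ≥ 49 ÷ (1/6) = 294.
6³ = 216 < 294 ≤ 343 = 7³, so L = 7.

7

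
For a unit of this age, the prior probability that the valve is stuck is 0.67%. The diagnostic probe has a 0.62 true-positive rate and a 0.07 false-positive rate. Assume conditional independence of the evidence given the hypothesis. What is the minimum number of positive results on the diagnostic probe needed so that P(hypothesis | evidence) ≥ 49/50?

5

Prior odds = 0.0067/0.9933 = 67/9933.
Likelihood ratio of a positive result = 0.62/0.07 = 62/7.
Target posterior odds = 0.98/0.02 = 49.
Require (62/7)ⁿ ≥ 49 ÷ (67/9933) = 486717/67.
(62/7)⁴ = 14776336/2401 falls short of 486717/67 but (62/7)⁵ = 916132832/16807 reaches it, so n = 5.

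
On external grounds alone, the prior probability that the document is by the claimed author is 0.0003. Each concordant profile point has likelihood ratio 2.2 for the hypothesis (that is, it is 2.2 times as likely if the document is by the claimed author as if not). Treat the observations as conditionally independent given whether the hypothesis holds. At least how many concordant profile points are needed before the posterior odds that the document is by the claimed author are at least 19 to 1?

15

Prior odds = 0.0003/0.9997 = 3/9997.
Likelihood ratio per concordant profile point = 2.2.
Target odds = 19.
Require 2.2ⁿ ≥ 19 ÷ (3/9997) = 189943/3.
2.2¹⁴ ≈62218.2 falls short of 189943/3 but 2.2¹⁵ ≈136880 reaches it, so n = 15.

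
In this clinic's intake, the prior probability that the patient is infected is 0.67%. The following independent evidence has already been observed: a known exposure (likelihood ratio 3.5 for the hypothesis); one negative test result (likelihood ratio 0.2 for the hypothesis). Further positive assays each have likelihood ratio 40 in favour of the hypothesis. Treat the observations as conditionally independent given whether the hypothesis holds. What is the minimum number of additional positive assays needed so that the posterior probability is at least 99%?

Prior odds = 0.0067/0.9933 = 67/9933.
Combined Bayes factor of the evidence already in hand = 3.5 × 0.2 = 0.7.
Odds after that evidence = (67/9933) × 0.7 = 67/14190.
Target odds = 0.99/0.01 = 99.
Need 40ⁿ ≥ 99 ÷ (67/14190) = 1404810/67.
40² = 1600 falls short of 1404810/67 but 40³ = 64000 reaches it, so n = 3.

3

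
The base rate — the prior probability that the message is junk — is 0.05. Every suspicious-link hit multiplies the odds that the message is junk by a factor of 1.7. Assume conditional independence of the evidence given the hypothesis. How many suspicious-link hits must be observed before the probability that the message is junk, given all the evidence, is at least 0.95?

12

Prior odds = 0.05/0.95 = 1/19.
Likelihood ratio per suspicious-link hit = 1.7.
Target odds: 0.95 ÷ 0.05 = 19.
Require 1.7ⁿ ≥ 19 ÷ (1/19) = 361.
1.7¹¹ ≈342.719 falls short of 361 but 1.7¹² ≈582.622 reaches it, so n = 12.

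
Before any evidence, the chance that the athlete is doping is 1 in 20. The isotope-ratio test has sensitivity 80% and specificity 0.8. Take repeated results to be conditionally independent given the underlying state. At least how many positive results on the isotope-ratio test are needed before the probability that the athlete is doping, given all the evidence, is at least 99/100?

6

Prior odds = 0.05/0.95 = 1/19.
False-positive rate = 1 − 0.8 = 0.2; likelihood ratio of a positive = 0.8/0.2 = 4.
Target posterior odds = 0.99/0.01 = 99.
Require 4ⁿ ≥ 99 ÷ (1/19) = 1881.
4⁵ = 1024 falls short of 1881 but 4⁶ = 4096 reaches it, so n = 6.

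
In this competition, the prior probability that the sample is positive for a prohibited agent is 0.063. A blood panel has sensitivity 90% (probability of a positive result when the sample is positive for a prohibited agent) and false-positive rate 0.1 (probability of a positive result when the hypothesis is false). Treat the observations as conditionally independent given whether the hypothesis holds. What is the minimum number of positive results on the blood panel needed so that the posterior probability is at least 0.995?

Prior odds = 0.063/0.937 = 63/937.
Likelihood ratio of a positive result = 0.9/0.1 = 9.
Target odds: 0.995 ÷ 0.005 = 199.
Need (63/937) × 9ⁿ ≥ 199, i.e. 9ⁿ ≥ 186463/63.
9³ = 729 falls short of 186463/63 but 9⁴ = 6561 reaches it, so n = 4.

4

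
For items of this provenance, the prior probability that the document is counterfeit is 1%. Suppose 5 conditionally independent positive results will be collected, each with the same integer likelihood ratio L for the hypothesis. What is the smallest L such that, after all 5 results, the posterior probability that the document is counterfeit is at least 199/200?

Prior odds = 0.01/0.99 = 1/99.
Target odds = 0.995/0.005 = 199.
Need L⁵ ≥ 199 ÷ (1/99) = 19701.
7⁵ = 16807 < 19701 ≤ 32768 = 8⁵, so L = 8.

8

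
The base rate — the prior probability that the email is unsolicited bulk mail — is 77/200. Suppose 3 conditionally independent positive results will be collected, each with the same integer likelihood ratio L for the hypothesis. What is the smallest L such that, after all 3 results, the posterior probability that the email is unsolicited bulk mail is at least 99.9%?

Prior odds = 0.385/0.615 = 77/123.
Target odds = 0.999/0.001 = 999.
Need L³ ≥ 999 ÷ (77/123) = 122877/77.
11³ = 1331 < 122877/77 ≤ 1728 = 12³, so L = 12.

12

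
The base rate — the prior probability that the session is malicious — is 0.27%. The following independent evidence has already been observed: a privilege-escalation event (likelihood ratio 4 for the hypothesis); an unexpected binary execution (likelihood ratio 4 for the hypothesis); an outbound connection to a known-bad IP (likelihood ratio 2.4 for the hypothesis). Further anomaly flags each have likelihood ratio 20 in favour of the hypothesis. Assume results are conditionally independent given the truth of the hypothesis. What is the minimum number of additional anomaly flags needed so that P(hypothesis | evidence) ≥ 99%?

Prior odds = 0.0027/0.9973 = 27/9973.
Combined Bayes factor of the evidence already in hand = 4 × 4 × 2.4 = 38.4.
Odds after that evidence = (27/9973) × 38.4 = 5184/49865.
Target odds = 0.99/0.01 = 99.
Need 20ⁿ ≥ 99 ÷ (5184/49865) = 548515/576.
20² = 400 falls short of 548515/576 but 20³ = 8000 reaches it, so n = 3.

3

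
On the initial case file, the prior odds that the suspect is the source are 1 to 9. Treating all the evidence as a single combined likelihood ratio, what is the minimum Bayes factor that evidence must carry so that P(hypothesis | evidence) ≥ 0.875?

Prior odds = 1/9.
Target odds = 0.875/0.125 = 7.
Required Bayes factor = 7 ÷ (1/9) = 63.

63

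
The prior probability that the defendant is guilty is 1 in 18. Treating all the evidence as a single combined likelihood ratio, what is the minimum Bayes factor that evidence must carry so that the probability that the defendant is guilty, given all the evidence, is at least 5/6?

Prior odds = (1/18)/(17/18) = 1/17.
Target odds = (5/6)/(1/6) = 5.
Required Bayes factor = 5 ÷ (1/17) = 85.

85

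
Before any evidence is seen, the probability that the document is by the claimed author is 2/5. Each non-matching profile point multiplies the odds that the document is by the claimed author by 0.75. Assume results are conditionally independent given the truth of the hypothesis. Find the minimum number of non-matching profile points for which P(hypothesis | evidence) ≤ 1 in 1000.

23

Prior odds = 0.4/0.6 = 2/3.
Likelihood ratio per non-matching profile point = 0.75.
Target odds: 0.001 ÷ 0.999 = 1/999.
Require 0.75ⁿ ≤ 1/999 ÷ (2/3) = 1/666.
0.75²² ≈0.00178381 is still above 1/666 but 0.75²³ ≈0.00133786 is at or below it, so n = 23.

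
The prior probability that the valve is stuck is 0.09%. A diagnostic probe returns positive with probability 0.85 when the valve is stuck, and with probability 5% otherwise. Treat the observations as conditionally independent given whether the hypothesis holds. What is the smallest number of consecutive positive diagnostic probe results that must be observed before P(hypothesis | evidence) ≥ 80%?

3

Prior odds: 0.0009 ÷ 0.9991 = 9/9991.
Likelihood ratio of a positive result = 0.85/0.05 = 17.
Target posterior odds = 0.8/0.2 = 4.
Need (9/9991) × 17ⁿ ≥ 4, i.e. 17ⁿ ≥ 39964/9.
17² = 289 falls short of 39964/9 but 17³ = 4913 reaches it, so n = 3.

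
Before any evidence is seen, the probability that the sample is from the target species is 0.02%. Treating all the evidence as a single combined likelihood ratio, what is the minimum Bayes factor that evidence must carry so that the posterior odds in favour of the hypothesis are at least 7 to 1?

34993

Prior odds = 0.0002/0.9998 = 1/4999.
Target odds = 7.
Required Bayes factor = 7 ÷ (1/4999) = 34993.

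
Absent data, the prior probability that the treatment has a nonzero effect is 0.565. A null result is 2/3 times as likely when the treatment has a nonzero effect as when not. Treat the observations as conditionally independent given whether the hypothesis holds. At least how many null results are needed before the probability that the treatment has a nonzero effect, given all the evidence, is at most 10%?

Prior odds: 0.565 ÷ 0.435 = 113/87.
Likelihood ratio per null result = 2/3.
Target posterior odds = 0.1/0.9 = 1/9.
Need (113/87) × (2/3)ⁿ ≤ 1/9, i.e. (2/3)ⁿ ≤ 29/339.
(2/3)⁶ = 64/729 is still above 29/339 but (2/3)⁷ = 128/2187 is at or below it, so n = 7.

7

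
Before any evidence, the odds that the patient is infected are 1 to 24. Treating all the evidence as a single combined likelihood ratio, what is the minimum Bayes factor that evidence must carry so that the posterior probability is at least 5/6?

Prior odds = 1/24.
Target odds = (5/6)/(1/6) = 5.
Required Bayes factor = 5 ÷ (1/24) = 120.

120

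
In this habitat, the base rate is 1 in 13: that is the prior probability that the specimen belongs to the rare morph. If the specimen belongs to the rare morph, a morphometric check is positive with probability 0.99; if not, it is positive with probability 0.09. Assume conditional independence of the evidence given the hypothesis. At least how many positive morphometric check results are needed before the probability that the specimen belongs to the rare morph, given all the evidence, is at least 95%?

3

Prior odds = (1/13)/(12/13) = 1/12.
Likelihood ratio of a positive = 0.99/0.09 = 11.
Target odds: 0.95 ÷ 0.05 = 19.
Require 11ⁿ ≥ 19 ÷ (1/12) = 228.
11² = 121 falls short of 228 but 11³ = 1331 reaches it, so n = 3.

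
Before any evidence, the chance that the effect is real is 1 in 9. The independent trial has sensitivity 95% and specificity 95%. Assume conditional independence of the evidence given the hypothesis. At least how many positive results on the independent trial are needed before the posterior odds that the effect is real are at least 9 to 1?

Prior odds = (1/9)/(8/9) = 0.125.
False-positive rate = 1 − 0.95 = 0.05; likelihood ratio of a positive = 0.95/0.05 = 19.
Target odds = 9.
Require 19ⁿ ≥ 9 ÷ 0.125 = 72.
19¹ = 19 falls short of 72 but 19² = 361 reaches it, so n = 2.

2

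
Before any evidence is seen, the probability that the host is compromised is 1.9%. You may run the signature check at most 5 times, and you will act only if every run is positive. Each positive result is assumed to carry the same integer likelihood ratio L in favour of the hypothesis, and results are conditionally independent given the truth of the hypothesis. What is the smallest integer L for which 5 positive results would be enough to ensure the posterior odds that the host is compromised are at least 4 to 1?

Prior odds = 0.019/0.981 = 19/981.
Target odds = 4.
Need L⁵ ≥ 4 ÷ (19/981) = 3924/19.
2⁵ = 32 < 3924/19 ≤ 243 = 3⁵, so L = 3.

3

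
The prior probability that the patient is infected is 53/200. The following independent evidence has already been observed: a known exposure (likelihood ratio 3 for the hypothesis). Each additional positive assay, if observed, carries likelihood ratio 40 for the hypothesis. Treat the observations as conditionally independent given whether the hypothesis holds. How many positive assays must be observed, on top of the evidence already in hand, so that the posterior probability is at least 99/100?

2

Prior odds = 0.265/0.735 = 53/147.
Bayes factor of the evidence already in hand = 3.
Odds after that evidence = (53/147) × 3 = 53/49.
Target odds = 0.99/0.01 = 99.
Need 40ⁿ ≥ 99 ÷ (53/49) = 4851/53.
40¹ = 40 falls short of 4851/53 but 40² = 1600 reaches it, so n = 2.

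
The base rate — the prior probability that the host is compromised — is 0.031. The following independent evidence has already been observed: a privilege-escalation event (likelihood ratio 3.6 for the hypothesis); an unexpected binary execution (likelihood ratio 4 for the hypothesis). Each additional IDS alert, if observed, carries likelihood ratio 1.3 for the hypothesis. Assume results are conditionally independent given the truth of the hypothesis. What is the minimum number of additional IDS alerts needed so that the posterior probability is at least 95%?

Prior odds = 0.031/0.969 = 31/969.
Combined Bayes factor of the evidence already in hand = 3.6 × 4 = 14.4.
Odds after that evidence = (31/969) × 14.4 = 744/1615.
Target odds = 0.95/0.05 = 19.
Need 1.3ⁿ ≥ 19 ÷ (744/1615) = 30685/744.
1.3¹⁴ ≈39.3738 falls short of 30685/744 but 1.3¹⁵ ≈51.1859 reaches it, so n = 15.

15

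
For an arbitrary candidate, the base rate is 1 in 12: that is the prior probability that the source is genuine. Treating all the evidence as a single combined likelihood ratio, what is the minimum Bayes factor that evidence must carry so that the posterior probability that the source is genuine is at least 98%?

539

Prior odds = (1/12)/(11/12) = 1/11.
Target odds = 0.98/0.02 = 49.
Required Bayes factor = 49 ÷ (1/11) = 539.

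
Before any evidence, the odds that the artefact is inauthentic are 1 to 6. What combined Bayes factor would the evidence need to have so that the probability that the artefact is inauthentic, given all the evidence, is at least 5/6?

30

Prior odds = 1/6.
Target odds = (5/6)/(1/6) = 5.
Required Bayes factor = 5 ÷ (1/6) = 30.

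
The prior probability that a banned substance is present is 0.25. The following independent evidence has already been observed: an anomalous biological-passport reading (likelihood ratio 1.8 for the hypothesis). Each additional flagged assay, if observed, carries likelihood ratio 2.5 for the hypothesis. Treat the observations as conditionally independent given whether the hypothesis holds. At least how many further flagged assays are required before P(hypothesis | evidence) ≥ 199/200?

Prior odds = 0.25/0.75 = 1/3.
Bayes factor of the evidence already in hand = 1.8.
Odds after that evidence = (1/3) × 1.8 = 0.6.
Target odds = 0.995/0.005 = 199.
Need 2.5ⁿ ≥ 199 ÷ 0.6 = 995/3.
2.5⁶ = 244.140625 falls short of 995/3 but 2.5⁷ = 610.3515625 reaches it, so n = 7.

7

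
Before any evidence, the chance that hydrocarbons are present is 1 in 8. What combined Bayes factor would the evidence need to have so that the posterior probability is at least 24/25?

168

Prior odds = 0.125/0.875 = 1/7.
Target odds = 0.96/0.04 = 24.
Required Bayes factor = 24 ÷ (1/7) = 168.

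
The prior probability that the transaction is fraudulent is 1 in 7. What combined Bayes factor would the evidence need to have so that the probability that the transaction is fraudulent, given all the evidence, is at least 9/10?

54

Prior odds = (1/7)/(6/7) = 1/6.
Target odds = 0.9/0.1 = 9.
Required Bayes factor = 9 ÷ (1/6) = 54.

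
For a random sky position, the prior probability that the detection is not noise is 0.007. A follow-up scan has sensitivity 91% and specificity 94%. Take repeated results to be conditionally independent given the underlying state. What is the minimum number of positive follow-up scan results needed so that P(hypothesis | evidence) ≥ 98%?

Prior odds: 0.007 ÷ 0.993 = 7/993.
False-positive rate = 1 − 0.94 = 0.06; likelihood ratio of a positive = 0.91/0.06 = 91/6.
Target odds: 0.98 ÷ 0.02 = 49.
Need (7/993) × (91/6)ⁿ ≥ 49, i.e. (91/6)ⁿ ≥ 6951.
(91/6)³ = 753571/216 falls short of 6951 but (91/6)⁴ = 68574961/1296 reaches it, so n = 4.

4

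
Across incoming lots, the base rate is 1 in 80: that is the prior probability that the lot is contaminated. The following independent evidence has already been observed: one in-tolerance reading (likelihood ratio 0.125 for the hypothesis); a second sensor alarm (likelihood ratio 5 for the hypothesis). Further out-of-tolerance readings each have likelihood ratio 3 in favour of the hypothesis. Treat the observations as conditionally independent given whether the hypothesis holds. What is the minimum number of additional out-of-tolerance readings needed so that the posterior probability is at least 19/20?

Prior odds = 0.0125/0.9875 = 1/79.
Combined Bayes factor of the evidence already in hand = 0.125 × 5 = 0.625.
Odds after that evidence = (1/79) × 0.625 = 5/632.
Target odds = 0.95/0.05 = 19.
Need 3ⁿ ≥ 19 ÷ (5/632) = 2401.6.
3⁷ = 2187 falls short of 2401.6 but 3⁸ = 6561 reaches it, so n = 8.

8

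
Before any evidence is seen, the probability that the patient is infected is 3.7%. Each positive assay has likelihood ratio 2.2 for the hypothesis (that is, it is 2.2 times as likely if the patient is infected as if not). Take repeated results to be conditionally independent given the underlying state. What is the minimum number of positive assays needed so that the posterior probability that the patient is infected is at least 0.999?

13

Prior odds: 0.037 ÷ 0.963 = 37/963.
Likelihood ratio per positive assay = 2.2.
Target odds: 0.999 ÷ 0.001 = 999.
Need (37/963) × 2.2ⁿ ≥ 999, i.e. 2.2ⁿ ≥ 26001.
2.2¹² ≈12855 falls short of 26001 but 2.2¹³ ≈28281 reaches it, so n = 13.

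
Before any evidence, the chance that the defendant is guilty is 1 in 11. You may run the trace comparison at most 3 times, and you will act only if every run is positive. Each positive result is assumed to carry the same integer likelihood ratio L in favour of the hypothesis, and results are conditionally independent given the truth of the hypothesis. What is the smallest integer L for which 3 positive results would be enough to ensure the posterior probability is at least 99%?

10

Prior odds = (1/11)/(10/11) = 0.1.
Target odds = 0.99/0.01 = 99.
Need L³ ≥ 99 ÷ 0.1 = 990.
9³ = 729 < 990 ≤ 1000 = 10³, so L = 10.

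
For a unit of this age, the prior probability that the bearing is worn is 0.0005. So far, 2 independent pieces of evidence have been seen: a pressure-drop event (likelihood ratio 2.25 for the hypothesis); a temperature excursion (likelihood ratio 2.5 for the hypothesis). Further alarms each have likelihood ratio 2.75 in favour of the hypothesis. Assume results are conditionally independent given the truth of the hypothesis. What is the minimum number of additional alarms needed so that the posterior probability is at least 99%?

11

Prior odds = 0.0005/0.9995 = 1/1999.
Combined Bayes factor of the evidence already in hand = 2.25 × 2.5 = 5.625.
Odds after that evidence = (1/1999) × 5.625 = 45/15992.
Target odds = 0.99/0.01 = 99.
Need 2.75ⁿ ≥ 99 ÷ (45/15992) = 35182.4.
2.75¹⁰ ≈24735.9 falls short of 35182.4 but 2.75¹¹ ≈68023.6 reaches it, so n = 11.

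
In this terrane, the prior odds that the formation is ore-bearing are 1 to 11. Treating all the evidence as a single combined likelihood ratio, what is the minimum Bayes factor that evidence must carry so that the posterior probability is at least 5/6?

Prior odds = 1/11.
Target odds = (5/6)/(1/6) = 5.
Required Bayes factor = 5 ÷ (1/11) = 55.

55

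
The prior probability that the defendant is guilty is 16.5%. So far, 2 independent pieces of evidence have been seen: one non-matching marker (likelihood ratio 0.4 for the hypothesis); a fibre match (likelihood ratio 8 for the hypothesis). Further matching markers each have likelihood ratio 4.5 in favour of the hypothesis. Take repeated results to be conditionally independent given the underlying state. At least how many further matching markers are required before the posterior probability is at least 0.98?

3

Prior odds = 0.165/0.835 = 33/167.
Combined Bayes factor of the evidence already in hand = 0.4 × 8 = 3.2.
Odds after that evidence = (33/167) × 3.2 = 528/835.
Target odds = 0.98/0.02 = 49.
Need 4.5ⁿ ≥ 49 ÷ (528/835) = 40915/528.
4.5² = 20.25 falls short of 40915/528 but 4.5³ = 91.125 reaches it, so n = 3.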